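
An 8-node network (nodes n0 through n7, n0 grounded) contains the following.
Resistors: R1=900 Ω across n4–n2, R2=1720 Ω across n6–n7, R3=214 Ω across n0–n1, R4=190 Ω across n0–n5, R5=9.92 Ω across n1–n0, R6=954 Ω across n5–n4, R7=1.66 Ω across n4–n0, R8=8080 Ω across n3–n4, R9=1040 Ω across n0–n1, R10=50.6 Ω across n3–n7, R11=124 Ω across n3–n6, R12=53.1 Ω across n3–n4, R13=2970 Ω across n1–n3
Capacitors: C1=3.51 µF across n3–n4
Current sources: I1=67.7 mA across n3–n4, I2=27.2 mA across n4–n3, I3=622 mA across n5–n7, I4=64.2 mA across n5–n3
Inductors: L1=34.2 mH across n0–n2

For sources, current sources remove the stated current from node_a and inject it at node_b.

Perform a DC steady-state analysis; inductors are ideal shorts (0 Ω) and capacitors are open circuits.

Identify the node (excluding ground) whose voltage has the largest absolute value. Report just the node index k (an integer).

Apply KCL at each of the 7 non-ground nodes and solve the resulting linear system.
Node n1: branches {R3, R5, R9, R13} → V_1 = 0.1084
Node n2: branches {R1, L1} → V_2 = 0.000
Node n3: branches {C1, I1, R8, I2, R10, R11, R12, R13, I4} → V_3 = 34.38
Node n4: branches {R1, C1, I1, R6, R7, R8, I2, R12} → V_4 = 0.9277
Node n5: branches {R4, R6, I3, I4} → V_5 = -108.6
Node n6: branches {R2, R11} → V_6 = 36.44
Node n7: branches {R2, I3, R10} → V_7 = 65.01
Source currents: i(L1)=-0.001031

5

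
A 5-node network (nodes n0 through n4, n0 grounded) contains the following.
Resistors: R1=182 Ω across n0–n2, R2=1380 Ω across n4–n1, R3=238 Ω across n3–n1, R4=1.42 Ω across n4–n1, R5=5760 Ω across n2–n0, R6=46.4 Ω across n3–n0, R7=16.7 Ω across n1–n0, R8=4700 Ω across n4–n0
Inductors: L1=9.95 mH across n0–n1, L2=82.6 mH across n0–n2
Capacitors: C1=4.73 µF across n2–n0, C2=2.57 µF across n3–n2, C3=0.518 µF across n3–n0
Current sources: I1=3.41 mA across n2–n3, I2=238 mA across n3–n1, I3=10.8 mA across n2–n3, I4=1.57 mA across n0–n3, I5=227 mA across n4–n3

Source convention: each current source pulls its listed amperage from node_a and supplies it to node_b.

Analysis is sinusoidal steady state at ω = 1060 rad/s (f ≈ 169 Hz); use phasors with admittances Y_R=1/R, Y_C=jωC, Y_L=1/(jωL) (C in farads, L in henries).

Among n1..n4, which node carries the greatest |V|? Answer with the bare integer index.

MNA unknowns: 4 node voltages V₁..V_4
R1: Y=0.005495+0.000j on G[0,2]
R2: Y=0.0007246+0.000j on G[4,1]
L1: Y=0.000-0.09481j on G[0,1]
R3: Y=0.004202+0.000j on G[3,1]
R4: Y=0.7042+0.000j on G[4,1]
C1: Y=0.000+0.005014j on G[2,0]
I1: z[2]−=0.00341, z[3]+=0.00341
C2: Y=0.000+0.002724j on G[3,2]
I2: z[3]−=0.238, z[1]+=0.238
R5: Y=0.0001736+0.000j on G[2,0]
I3: z[2]−=0.0108, z[3]+=0.0108
L2: Y=0.000-0.01142j on G[0,2]
C3: Y=0.000+0.0005491j on G[3,0]
R6: Y=0.02155+0.000j on G[3,0]
R7: Y=0.05988+0.000j on G[1,0]
I4: z[0]−=0.00157, z[3]+=0.00157
R8: Y=0.0002128+0.000j on G[4,0]
I5: z[4]−=0.227, z[3]+=0.227
solve → V1=0.06620+0.08410j, V2=-1.753-1.007j, V3=0.2766-0.2069j, V4=-0.2557+0.08408j

2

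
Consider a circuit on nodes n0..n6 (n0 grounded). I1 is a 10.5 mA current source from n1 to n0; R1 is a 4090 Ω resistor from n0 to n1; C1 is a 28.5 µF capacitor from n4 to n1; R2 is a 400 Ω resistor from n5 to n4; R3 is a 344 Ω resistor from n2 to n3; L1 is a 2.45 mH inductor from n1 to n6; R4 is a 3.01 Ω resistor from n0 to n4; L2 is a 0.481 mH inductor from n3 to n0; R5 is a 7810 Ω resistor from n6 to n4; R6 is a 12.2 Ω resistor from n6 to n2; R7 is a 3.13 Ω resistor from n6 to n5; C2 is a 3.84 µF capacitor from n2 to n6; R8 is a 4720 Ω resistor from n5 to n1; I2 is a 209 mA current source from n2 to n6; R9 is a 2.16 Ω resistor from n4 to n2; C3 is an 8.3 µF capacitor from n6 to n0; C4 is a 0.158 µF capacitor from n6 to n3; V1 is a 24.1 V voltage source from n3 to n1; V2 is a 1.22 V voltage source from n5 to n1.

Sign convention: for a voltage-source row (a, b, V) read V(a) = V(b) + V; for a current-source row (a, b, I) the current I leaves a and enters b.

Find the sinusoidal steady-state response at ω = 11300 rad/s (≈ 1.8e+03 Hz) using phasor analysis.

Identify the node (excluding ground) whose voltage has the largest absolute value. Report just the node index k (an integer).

MNA unknowns: 6 node voltages V₁..V_6 plus 2 source currents (V1, V2)
I1: z[1]−=0.0105, z[0]+=0.0105
R1: Y=0.0002445+0.000j on G[0,1]
C1: Y=0.000+0.3221j on G[4,1]
R2: Y=0.002500+0.000j on G[5,4]
R3: Y=0.002907+0.000j on G[2,3]
L1: Y=0.000-0.03612j on G[1,6]
R4: Y=0.3322+0.000j on G[0,4]
L2: Y=0.000-0.1840j on G[3,0]
R5: Y=0.0001280+0.000j on G[6,4]
R6: Y=0.08197+0.000j on G[6,2]
R7: Y=0.3195+0.000j on G[6,5]
C2: Y=0.000+0.04339j on G[2,6]
R8: Y=0.0002119+0.000j on G[5,1]
I2: z[2]−=0.209, z[6]+=0.209
R9: Y=0.4630+0.000j on G[4,2]
C3: Y=0.000+0.09379j on G[6,0]
C4: Y=0.000+0.001785j on G[6,3]
V1: row V3−V1=24.1, i_V1 at 3,1
V2: row V5−V1=1.22, i_V2 at 5,1
solve → V1=2.587+22.96j, V2=-5.766+14.64j, V3=26.69+22.96j, V4=-7.499+12.64j, V5=3.807+22.96j, V6=7.514+18.60j
aux → i_V1=-4.311+4.852j, i_V2=1.156-1.420j

3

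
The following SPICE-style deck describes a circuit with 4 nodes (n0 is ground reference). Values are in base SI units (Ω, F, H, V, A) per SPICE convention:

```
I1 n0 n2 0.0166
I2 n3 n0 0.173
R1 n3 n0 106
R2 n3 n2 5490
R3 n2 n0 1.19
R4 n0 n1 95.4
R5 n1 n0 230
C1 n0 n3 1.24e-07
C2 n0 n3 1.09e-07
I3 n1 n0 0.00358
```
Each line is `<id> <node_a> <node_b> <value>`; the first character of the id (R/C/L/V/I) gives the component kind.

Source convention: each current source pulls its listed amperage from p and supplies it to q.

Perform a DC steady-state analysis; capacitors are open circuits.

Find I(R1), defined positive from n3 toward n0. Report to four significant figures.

-0.1697 A

Element admittances at DC:
  I1: injects 0.0166 A into n2 (from n0)
  I2: injects 0.173 A into n0 (from n3)
  Y(R1) = 0.009434 S between n3,n0
  Y(R2) = 0.0001821 S between n3,n2
  Y(R3) = 0.8403 S between n2,n0
  Y(R4) = 0.01048 S between n0,n1
  Y(R5) = 0.004348 S between n1,n0
  Y(C1) = 0.000 S between n0,n3
  Y(C2) = 0.000 S between n0,n3
  I3: injects 0.00358 A into n0 (from n1)
Assemble and solve the 3×3 MNA system:
  V(n1)=-0.2414  V(n2)=0.01585  V(n3)=-17.99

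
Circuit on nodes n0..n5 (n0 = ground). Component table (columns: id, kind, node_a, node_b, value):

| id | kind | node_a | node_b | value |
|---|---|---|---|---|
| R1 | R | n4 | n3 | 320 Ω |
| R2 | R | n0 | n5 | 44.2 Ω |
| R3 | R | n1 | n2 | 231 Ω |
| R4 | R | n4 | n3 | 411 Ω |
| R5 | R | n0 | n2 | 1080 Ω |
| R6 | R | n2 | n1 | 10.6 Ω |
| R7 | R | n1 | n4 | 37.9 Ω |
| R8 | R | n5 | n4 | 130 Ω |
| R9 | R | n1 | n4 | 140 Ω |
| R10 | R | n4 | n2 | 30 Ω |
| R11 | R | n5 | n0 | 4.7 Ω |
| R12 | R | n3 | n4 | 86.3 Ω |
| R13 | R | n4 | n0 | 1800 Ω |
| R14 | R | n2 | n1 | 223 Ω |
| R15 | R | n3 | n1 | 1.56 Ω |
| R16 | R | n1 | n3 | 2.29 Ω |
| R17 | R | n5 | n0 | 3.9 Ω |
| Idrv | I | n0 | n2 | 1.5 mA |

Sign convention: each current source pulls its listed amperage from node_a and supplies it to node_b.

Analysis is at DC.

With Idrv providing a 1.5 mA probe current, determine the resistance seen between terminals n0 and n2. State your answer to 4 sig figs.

R_eq = 122.3 Ω

Apply KCL at each of the 5 non-ground nodes and solve the resulting linear system.
Node n1: branches {R3, R6, R7, R9, R14, R15, R16} → V_1 = 0.1769
Node n2: branches {R3, R5, R6, R10, R14, Idrv} → V_2 = 0.1834
Node n3: branches {R1, R4, R12, R15, R16} → V_3 = 0.1767
Node n4: branches {R1, R4, R7, R8, R9, R10, R12, R13} → V_4 = 0.1636
Node n5: branches {R2, R8, R11, R17} → V_5 = 0.002520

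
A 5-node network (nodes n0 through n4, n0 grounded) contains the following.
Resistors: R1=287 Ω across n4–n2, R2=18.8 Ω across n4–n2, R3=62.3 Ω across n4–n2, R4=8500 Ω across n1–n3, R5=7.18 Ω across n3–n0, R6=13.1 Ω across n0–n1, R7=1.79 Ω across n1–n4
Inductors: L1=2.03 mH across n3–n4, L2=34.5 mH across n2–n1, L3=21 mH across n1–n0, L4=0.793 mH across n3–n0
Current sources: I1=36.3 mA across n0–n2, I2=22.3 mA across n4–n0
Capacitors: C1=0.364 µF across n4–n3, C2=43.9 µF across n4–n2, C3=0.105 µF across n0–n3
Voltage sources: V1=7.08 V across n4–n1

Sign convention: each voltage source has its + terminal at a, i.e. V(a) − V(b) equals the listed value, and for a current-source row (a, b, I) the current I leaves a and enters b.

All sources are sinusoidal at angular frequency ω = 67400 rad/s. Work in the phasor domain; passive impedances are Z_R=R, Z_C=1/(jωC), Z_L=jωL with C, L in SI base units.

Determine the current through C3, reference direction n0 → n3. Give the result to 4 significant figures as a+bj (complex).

0.005841-0.001523j A

MNA unknowns: 4 node voltages V₁..V_4 plus 1 source current (V1)
R1: Y=0.003484+0.000j on G[4,2]
L1: Y=0.000-0.007309j on G[3,4]
L2: Y=0.000-0.0004301j on G[2,1]
R2: Y=0.05319+0.000j on G[4,2]
I1: z[0]−=0.0363, z[2]+=0.0363
C1: Y=0.000+0.02453j on G[4,3]
R3: Y=0.01605+0.000j on G[4,2]
R4: Y=0.0001176+0.000j on G[1,3]
I2: z[4]−=0.0223, z[0]+=0.0223
C2: Y=0.000+2.959j on G[4,2]
C3: Y=0.000+0.007077j on G[0,3]
L3: Y=0.000-0.0007065j on G[1,0]
R5: Y=0.1393+0.000j on G[3,0]
R6: Y=0.07634+0.000j on G[0,1]
L4: Y=0.000-0.01871j on G[3,0]
R7: Y=0.5587+0.000j on G[1,4]
V1: row V4−V1=7.08, i_V1 at 4,1
solve → V1=-0.3214-1.476j, V2=6.760-1.488j, V3=0.2152+0.8253j, V4=6.759-1.476j
aux → i_V1=-3.981-0.1097j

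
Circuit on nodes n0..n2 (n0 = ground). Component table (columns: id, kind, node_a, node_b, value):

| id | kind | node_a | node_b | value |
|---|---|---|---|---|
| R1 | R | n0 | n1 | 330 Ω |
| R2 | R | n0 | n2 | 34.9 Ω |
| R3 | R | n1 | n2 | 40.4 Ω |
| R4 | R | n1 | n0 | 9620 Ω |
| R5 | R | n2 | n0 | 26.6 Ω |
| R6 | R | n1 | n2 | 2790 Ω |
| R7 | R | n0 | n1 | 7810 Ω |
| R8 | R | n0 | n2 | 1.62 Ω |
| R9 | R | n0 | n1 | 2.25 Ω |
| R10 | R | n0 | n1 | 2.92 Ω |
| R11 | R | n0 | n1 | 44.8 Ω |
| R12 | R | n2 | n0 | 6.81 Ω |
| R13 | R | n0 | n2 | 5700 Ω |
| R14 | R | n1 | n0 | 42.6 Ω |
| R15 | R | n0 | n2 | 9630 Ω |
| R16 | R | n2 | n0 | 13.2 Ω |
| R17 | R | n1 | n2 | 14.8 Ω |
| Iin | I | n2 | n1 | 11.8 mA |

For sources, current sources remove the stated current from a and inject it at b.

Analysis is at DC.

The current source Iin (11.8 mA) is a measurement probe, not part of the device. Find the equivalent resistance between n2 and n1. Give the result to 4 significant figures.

Element admittances at DC:
  Y(R1) = 0.003030 S between n0,n1
  Y(R2) = 0.02865 S between n0,n2
  Y(R3) = 0.02475 S between n1,n2
  Y(R4) = 0.0001040 S between n1,n0
  Y(R5) = 0.03759 S between n2,n0
  Y(R6) = 0.0003584 S between n1,n2
  Y(R7) = 0.0001280 S between n0,n1
  Y(R8) = 0.6173 S between n0,n2
  Y(R9) = 0.4444 S between n0,n1
  Y(R10) = 0.3425 S between n0,n1
  Y(R11) = 0.02232 S between n0,n1
  Y(R12) = 0.1468 S between n2,n0
  Y(R13) = 0.0001754 S between n0,n2
  Y(R14) = 0.02347 S between n1,n0
  Y(R15) = 0.0001038 S between n0,n2
  Y(R16) = 0.07576 S between n2,n0
  Y(R17) = 0.06757 S between n1,n2
  Iin: injects 0.0118 A into n1 (from n2)
Assemble and solve the 2×2 MNA system:
  V(n1)=0.01164  V(n2)=-0.01073

R_eq = 1.896 Ω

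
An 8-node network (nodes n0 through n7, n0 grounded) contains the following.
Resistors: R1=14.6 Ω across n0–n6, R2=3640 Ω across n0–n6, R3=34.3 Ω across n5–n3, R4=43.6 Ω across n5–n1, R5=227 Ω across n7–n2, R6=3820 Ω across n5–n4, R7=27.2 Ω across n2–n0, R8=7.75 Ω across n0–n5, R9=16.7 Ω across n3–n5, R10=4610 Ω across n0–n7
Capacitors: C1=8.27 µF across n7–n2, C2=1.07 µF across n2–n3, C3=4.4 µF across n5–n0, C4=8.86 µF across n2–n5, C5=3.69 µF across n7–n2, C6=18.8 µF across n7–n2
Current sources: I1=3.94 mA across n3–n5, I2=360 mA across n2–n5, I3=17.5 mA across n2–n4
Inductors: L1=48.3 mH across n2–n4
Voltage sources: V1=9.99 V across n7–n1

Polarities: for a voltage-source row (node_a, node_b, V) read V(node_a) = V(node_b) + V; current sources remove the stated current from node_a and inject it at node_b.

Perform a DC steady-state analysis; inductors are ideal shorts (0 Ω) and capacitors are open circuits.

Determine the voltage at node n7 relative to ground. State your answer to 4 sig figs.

Apply KCL at each of the 7 non-ground nodes and solve the resulting linear system.
Node n1: branches {R4, V1} → V_1 = -1.091
Node n2: branches {C1, R5, L1, C2, C4, I2, R7, I3, C5, C6} → V_2 = -7.729
Node n3: branches {R3, I1, C2, R9} → V_3 = 2.143
Node n4: branches {L1, R6, I3} → V_4 = -7.729
Node n5: branches {R3, I1, R4, C3, C4, I2, R6, R8, R9} → V_5 = 2.187
Node n6: branches {R1, R2} → V_6 = 0.000
Node n7: branches {C1, R5, R10, C5, C6, V1} → V_7 = 8.899
Source currents: i(L1)=-0.02010, i(V1)=-0.07518

8.899 V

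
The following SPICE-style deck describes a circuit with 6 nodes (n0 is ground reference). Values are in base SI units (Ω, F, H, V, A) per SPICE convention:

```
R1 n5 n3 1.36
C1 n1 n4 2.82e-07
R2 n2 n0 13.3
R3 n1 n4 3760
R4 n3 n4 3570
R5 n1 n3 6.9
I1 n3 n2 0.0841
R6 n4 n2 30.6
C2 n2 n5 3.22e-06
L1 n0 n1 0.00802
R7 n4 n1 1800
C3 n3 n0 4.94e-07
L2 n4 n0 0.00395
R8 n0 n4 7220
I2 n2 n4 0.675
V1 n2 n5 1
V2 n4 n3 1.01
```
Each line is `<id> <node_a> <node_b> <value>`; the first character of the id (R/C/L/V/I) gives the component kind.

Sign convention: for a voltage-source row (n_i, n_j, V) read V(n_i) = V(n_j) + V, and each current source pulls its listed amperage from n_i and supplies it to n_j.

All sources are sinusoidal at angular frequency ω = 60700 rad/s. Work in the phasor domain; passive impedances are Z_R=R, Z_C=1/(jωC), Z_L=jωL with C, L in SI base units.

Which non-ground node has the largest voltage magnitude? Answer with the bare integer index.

Apply KCL at each of the 5 non-ground nodes and solve the resulting linear system.
Node n1: branches {C1, R3, R5, L1, R7} → V_1 = -0.1759+0.2425j
Node n2: branches {R2, I1, R6, C2, I2, V1} → V_2 = 0.03588+0.1168j
Node n3: branches {R1, R4, R5, I1, C3, V2} → V_3 = -0.1916+0.1282j
Node n4: branches {C1, R3, R4, R6, R7, L2, R8, I2, V2} → V_4 = 0.8184+0.1282j
Node n5: branches {R1, C2, V1} → V_5 = -0.9641+0.1168j
Source currents: i(V1)=-0.5680-0.2039j, i(V2)=0.6457-0.01390j

5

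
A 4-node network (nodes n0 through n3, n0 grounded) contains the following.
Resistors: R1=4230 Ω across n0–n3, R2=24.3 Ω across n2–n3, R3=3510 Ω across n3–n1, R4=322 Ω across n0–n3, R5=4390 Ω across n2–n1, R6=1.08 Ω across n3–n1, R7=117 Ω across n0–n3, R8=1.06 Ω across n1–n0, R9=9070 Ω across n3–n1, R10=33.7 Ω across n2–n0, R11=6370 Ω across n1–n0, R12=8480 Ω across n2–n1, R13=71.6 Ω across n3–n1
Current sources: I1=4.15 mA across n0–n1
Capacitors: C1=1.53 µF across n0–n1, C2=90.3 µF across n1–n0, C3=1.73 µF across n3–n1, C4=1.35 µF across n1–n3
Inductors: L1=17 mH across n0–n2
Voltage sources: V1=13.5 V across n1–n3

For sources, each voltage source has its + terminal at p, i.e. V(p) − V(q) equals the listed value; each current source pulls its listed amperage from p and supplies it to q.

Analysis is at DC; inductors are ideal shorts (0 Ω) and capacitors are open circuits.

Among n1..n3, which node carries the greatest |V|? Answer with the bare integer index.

MNA unknowns: 3 node voltages V₁..V_3 plus 2 source currents (L1, V1)
R1: Y=0.0002364 on G[0,3]
R2: Y=0.04115 on G[2,3]
I1: z[0]−=0.00415, z[1]+=0.00415
R3: Y=0.0002849 on G[3,1]
R4: Y=0.003106 on G[0,3]
C1: Y=0.000 on G[0,1]
R5: Y=0.0002278 on G[2,1]
R6: Y=0.9259 on G[3,1]
R7: Y=0.008547 on G[0,3]
C2: Y=0.000 on G[1,0]
L1: row V0−V2=0, i_L1 at 0,2
C3: Y=0.000 on G[3,1]
R8: Y=0.9434 on G[1,0]
R9: Y=0.0001103 on G[3,1]
R10: Y=0.02967 on G[2,0]
R11: Y=0.0001570 on G[1,0]
C4: Y=0.000 on G[1,3]
R12: Y=0.0001179 on G[2,1]
R13: Y=0.01397 on G[3,1]
V1: row V1−V3=13.5, i_V1 at 1,3
solve → V1=0.7224, V2=0.000, V3=-12.78
aux → i_L1=0.5256, i_V1=-13.37

3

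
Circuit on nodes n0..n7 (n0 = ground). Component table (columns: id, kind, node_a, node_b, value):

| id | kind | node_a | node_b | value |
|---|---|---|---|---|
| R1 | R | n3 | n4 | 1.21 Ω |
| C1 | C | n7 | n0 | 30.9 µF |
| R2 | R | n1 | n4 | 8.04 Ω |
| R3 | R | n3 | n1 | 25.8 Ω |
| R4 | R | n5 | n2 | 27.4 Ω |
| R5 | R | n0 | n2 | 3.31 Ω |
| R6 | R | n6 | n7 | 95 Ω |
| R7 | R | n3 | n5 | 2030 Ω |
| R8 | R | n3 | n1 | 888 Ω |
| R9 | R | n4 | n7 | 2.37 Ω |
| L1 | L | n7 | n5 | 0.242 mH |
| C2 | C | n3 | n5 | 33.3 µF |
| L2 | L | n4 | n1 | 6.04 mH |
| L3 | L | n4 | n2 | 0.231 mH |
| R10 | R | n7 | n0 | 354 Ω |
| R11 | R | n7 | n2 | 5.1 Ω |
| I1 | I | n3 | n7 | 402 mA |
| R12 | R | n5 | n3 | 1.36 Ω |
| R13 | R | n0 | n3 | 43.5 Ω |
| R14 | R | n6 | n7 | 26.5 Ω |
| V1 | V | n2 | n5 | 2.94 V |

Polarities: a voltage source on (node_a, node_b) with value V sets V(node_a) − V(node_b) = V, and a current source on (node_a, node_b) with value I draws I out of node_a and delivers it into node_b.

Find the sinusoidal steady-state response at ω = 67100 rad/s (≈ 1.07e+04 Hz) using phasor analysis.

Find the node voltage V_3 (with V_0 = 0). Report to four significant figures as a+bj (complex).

-2.295-0.1632j V

Apply KCL at each of the 7 non-ground nodes and solve the resulting linear system.
Node n1: branches {R2, R3, R8, L2} → V_1 = -1.714-0.1910j
Node n2: branches {R4, R5, L3, R11, V1} → V_2 = 0.6135-0.03538j
Node n3: branches {R1, R3, R7, R8, C2, I1, R12, R13} → V_3 = -2.295-0.1632j
Node n4: branches {R1, R2, R9, L2, L3} → V_4 = -1.528-0.1962j
Node n5: branches {R4, R7, L1, C2, R12, V1} → V_5 = -2.326-0.03538j
Node n6: branches {R6, R14} → V_6 = 0.006878+0.06396j
Node n7: branches {C1, R6, R9, L1, R10, R11, I1, R14} → V_7 = 0.006878+0.06396j
Source currents: i(V1)=-0.4220+0.1683j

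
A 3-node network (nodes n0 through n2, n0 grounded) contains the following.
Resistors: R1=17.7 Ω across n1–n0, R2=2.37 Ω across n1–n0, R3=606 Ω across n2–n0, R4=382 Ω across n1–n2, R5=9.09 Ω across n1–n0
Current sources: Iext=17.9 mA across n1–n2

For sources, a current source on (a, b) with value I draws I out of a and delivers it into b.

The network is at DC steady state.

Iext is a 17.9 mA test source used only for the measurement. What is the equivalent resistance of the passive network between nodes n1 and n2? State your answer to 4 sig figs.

R_eq = 234.6 Ω

MNA unknowns: 2 node voltages V₁..V_2
R1: Y=0.05650 on G[1,0]
R2: Y=0.4219 on G[1,0]
R3: Y=0.001650 on G[2,0]
R4: Y=0.002618 on G[1,2]
R5: Y=0.1100 on G[1,0]
Iext: z[1]−=0.0179, z[2]+=0.0179
solve → V1=-0.01174, V2=4.187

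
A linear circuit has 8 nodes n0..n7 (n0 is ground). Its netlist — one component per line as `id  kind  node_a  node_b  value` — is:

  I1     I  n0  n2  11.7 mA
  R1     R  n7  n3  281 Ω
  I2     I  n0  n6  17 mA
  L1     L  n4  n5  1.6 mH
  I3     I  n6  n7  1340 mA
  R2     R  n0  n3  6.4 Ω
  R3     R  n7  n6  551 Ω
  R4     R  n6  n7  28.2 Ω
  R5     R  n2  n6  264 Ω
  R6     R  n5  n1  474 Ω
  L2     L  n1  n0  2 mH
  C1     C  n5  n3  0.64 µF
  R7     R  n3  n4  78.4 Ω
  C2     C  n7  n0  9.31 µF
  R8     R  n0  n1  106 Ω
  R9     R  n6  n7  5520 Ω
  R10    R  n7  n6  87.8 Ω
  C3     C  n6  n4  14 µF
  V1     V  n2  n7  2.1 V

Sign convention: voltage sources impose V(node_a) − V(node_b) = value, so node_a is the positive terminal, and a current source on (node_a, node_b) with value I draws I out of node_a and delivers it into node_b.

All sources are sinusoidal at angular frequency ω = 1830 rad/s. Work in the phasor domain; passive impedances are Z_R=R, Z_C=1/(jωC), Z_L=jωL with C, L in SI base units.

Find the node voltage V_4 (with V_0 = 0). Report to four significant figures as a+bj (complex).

-8.873-8.784j V

MNA unknowns: 7 node voltages V₁..V_7 plus 1 source current (V1)
I1: z[0]−=0.0117, z[2]+=0.0117
R1: Y=0.003559+0.000j on G[7,3]
I2: z[0]−=0.017, z[6]+=0.017
L1: Y=0.000-0.3415j on G[4,5]
I3: z[6]−=1.34, z[7]+=1.34
R2: Y=0.1562+0.000j on G[0,3]
R3: Y=0.001815+0.000j on G[7,6]
R4: Y=0.03546+0.000j on G[6,7]
R5: Y=0.003788+0.000j on G[2,6]
R6: Y=0.002110+0.000j on G[5,1]
L2: Y=0.000-0.2732j on G[1,0]
C1: Y=0.000+0.001171j on G[5,3]
R7: Y=0.01276+0.000j on G[3,4]
C2: Y=0.000+0.01704j on G[7,0]
R8: Y=0.009434+0.000j on G[0,1]
R9: Y=0.0001812+0.000j on G[6,7]
R10: Y=0.01139+0.000j on G[7,6]
C3: Y=0.000+0.02562j on G[6,4]
V1: row V2−V7=2.1, i_V1 at 2,7
solve → V1=0.06457-0.07188j, V2=10.92-6.656j, V3=-0.4203-0.8444j, V4=-8.873-8.784j, V5=-8.956-8.755j, V6=-13.93-4.194j, V7=8.820-6.656j
aux → i_V1=-0.08243+0.009325j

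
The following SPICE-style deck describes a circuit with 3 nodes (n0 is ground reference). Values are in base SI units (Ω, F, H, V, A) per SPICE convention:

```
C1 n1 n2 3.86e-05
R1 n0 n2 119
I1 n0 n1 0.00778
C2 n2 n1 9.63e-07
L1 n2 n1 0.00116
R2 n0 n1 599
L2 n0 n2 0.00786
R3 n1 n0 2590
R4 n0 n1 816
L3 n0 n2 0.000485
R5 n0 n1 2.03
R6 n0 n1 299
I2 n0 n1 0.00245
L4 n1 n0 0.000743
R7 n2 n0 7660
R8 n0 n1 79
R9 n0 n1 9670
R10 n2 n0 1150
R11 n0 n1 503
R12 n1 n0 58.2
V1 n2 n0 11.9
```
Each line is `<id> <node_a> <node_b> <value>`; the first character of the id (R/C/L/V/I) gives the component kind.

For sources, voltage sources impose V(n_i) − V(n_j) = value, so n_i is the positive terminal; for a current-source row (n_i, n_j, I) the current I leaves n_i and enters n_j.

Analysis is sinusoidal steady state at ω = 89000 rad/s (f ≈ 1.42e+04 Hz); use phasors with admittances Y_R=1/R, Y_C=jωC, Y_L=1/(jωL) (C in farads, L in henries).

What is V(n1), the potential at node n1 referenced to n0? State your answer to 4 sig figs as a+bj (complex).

MNA unknowns: 2 node voltages V₁..V_2 plus 1 source current (V1)
C1: Y=0.000+3.435j on G[1,2]
R1: Y=0.008403+0.000j on G[0,2]
I1: z[0]−=0.00778, z[1]+=0.00778
C2: Y=0.000+0.08571j on G[2,1]
L1: Y=0.000-0.009686j on G[2,1]
R2: Y=0.001669+0.000j on G[0,1]
L2: Y=0.000-0.001430j on G[0,2]
R3: Y=0.0003861+0.000j on G[1,0]
R4: Y=0.001225+0.000j on G[0,1]
L3: Y=0.000-0.02317j on G[0,2]
R5: Y=0.4926+0.000j on G[0,1]
R6: Y=0.003344+0.000j on G[0,1]
I2: z[0]−=0.00245, z[1]+=0.00245
L4: Y=0.000-0.01512j on G[1,0]
R7: Y=0.0001305+0.000j on G[2,0]
R8: Y=0.01266+0.000j on G[0,1]
R9: Y=0.0001034+0.000j on G[0,1]
R10: Y=0.0008696+0.000j on G[2,0]
R11: Y=0.001988+0.000j on G[0,1]
R12: Y=0.01718+0.000j on G[1,0]
V1: row V2−V0=11.9, i_V1 at 2,0
solve → V1=11.68+1.772j, V2=11.90+0.000j
aux → i_V1=-6.334-0.4718j

11.68+1.772j V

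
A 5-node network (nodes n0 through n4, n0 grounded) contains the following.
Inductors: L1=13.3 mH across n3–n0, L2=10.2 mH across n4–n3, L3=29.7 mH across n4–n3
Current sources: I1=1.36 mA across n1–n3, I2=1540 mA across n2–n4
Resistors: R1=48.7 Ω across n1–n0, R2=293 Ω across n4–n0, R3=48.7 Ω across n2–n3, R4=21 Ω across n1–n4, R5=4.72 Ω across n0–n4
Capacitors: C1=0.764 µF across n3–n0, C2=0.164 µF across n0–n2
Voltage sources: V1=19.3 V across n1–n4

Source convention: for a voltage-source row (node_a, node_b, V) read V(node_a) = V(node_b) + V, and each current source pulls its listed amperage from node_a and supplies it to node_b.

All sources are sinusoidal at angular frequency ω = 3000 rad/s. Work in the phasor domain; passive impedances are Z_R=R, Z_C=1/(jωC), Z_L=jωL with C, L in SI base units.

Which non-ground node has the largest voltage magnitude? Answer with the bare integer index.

MNA unknowns: 4 node voltages V₁..V_4 plus 1 source current (V1)
L1: Y=0.000-0.02506j on G[3,0]
I1: z[1]−=0.00136, z[3]+=0.00136
R1: Y=0.02053+0.000j on G[1,0]
R2: Y=0.003413+0.000j on G[4,0]
C1: Y=0.000+0.002292j on G[3,0]
R3: Y=0.02053+0.000j on G[2,3]
C2: Y=0.000+0.0004920j on G[0,2]
L2: Y=0.000-0.03268j on G[4,3]
L3: Y=0.000-0.01122j on G[4,3]
R4: Y=0.04762+0.000j on G[1,4]
R5: Y=0.2119+0.000j on G[0,4]
I2: z[2]−=1.54, z[4]+=1.54
V1: row V1−V4=19.3, i_V1 at 1,4
solve → V1=19.81+0.1365j, V2=-75.73-21.33j, V3=-0.2231-23.14j, V4=0.5098+0.1365j
aux → i_V1=-1.327-0.002802j

2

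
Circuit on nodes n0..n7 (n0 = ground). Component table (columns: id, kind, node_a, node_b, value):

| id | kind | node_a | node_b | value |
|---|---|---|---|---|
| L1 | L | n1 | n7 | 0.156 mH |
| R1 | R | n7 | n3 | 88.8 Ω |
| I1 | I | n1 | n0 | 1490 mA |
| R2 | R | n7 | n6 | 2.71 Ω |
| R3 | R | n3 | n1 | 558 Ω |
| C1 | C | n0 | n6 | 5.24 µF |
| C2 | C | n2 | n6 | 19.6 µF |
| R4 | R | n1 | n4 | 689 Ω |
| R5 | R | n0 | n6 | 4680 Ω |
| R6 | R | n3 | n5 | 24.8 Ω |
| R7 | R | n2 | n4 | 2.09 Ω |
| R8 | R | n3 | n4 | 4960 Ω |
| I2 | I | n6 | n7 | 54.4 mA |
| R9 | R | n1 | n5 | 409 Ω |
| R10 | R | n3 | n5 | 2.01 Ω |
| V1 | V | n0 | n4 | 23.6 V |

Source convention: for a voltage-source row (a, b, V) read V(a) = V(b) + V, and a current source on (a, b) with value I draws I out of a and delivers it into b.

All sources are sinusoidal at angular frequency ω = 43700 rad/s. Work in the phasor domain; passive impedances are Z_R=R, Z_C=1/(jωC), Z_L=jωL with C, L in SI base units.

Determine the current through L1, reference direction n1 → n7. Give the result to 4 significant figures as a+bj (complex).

-1.492+0.03385j A

MNA unknowns: 7 node voltages V₁..V_7 plus 1 source current (V1)
L1: Y=0.000-0.1467j on G[1,7]
R1: Y=0.01126+0.000j on G[7,3]
I1: z[1]−=1.49, z[0]+=1.49
R2: Y=0.3690+0.000j on G[7,6]
R3: Y=0.001792+0.000j on G[3,1]
C1: Y=0.000+0.2290j on G[0,6]
C2: Y=0.000+0.8565j on G[2,6]
R4: Y=0.001451+0.000j on G[1,4]
R5: Y=0.0002137+0.000j on G[0,6]
R6: Y=0.04032+0.000j on G[3,5]
R7: Y=0.4785+0.000j on G[2,4]
R8: Y=0.0002016+0.000j on G[3,4]
I2: z[6]−=0.0544, z[7]+=0.0544
R9: Y=0.002445+0.000j on G[1,5]
R10: Y=0.4975+0.000j on G[3,5]
V1: row V0−V4=23.6, i_V1 at 0,4
solve → V1=-22.12-1.997j, V2=-22.80+8.611j, V3=-21.97+5.327j, V4=-23.60+0.000j, V5=-21.97+5.294j, V6=-17.99+8.166j, V7=-21.89+8.171j
aux → i_V1=-0.3838-4.118j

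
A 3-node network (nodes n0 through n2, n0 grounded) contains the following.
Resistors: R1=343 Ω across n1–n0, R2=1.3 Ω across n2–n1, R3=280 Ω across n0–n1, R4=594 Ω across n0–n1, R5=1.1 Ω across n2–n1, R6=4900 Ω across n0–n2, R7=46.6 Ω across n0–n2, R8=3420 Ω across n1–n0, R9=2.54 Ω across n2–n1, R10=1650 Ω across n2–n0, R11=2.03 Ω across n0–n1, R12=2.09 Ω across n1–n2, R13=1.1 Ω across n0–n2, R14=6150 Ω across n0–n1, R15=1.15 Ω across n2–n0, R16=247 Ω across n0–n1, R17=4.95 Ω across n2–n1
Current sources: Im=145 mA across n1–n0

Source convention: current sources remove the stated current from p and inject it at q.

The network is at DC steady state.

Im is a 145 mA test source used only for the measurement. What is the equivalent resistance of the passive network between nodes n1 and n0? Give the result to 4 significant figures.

Element admittances at DC:
  Y(R1) = 0.002915 S between n1,n0
  Y(R2) = 0.7692 S between n2,n1
  Y(R3) = 0.003571 S between n0,n1
  Y(R4) = 0.001684 S between n0,n1
  Y(R5) = 0.9091 S between n2,n1
  Y(R6) = 0.0002041 S between n0,n2
  Y(R7) = 0.02146 S between n0,n2
  Y(R8) = 0.0002924 S between n1,n0
  Y(R9) = 0.3937 S between n2,n1
  Y(R10) = 0.0006061 S between n2,n0
  Y(R11) = 0.4926 S between n0,n1
  Y(R12) = 0.4785 S between n1,n2
  Y(R13) = 0.9091 S between n0,n2
  Y(R14) = 0.0001626 S between n0,n1
  Y(R15) = 0.8696 S between n2,n0
  Y(R16) = 0.004049 S between n0,n1
  Y(R17) = 0.2020 S between n2,n1
  Im: injects 0.145 A into n0 (from n1)
Assemble and solve the 2×2 MNA system:
  V(n1)=-0.09097  V(n2)=-0.05499

R_eq = 0.6274 Ω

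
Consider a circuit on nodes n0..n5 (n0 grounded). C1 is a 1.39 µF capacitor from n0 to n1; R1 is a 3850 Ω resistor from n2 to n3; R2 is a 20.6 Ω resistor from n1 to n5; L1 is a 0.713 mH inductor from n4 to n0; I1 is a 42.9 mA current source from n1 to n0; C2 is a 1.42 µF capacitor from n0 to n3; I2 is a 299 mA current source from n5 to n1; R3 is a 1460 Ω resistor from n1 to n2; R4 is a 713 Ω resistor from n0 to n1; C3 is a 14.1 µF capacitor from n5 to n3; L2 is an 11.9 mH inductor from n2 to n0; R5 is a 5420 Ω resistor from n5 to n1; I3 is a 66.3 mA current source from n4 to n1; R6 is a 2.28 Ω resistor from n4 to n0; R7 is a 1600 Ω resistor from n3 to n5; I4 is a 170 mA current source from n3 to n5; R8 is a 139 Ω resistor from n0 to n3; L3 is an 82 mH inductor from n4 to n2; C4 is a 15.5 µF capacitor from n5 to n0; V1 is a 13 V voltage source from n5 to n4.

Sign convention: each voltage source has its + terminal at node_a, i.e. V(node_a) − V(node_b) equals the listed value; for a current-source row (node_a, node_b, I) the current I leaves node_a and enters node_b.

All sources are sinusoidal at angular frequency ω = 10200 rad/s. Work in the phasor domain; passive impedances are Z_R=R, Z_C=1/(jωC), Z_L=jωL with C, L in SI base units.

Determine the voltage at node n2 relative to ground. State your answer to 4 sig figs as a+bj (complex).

0.7127+0.6541j V

Apply KCL at each of the 5 non-ground nodes and solve the resulting linear system.
Node n1: branches {C1, R2, I1, I2, R3, R4, R5, I3} → V_1 = 15.23-9.416j
Node n2: branches {R1, R3, L2, L3} → V_2 = 0.7127+0.6541j
Node n3: branches {R1, C2, C3, R7, I4, R8} → V_3 = 11.04-3.315j
Node n4: branches {L1, I3, R6, L3, V1} → V_4 = -1.007-5.398j
Node n5: branches {R2, I2, C3, R5, R7, I4, C4, V1} → V_5 = 11.99-5.398j
Source currents: i(V1)=-1.125-2.227j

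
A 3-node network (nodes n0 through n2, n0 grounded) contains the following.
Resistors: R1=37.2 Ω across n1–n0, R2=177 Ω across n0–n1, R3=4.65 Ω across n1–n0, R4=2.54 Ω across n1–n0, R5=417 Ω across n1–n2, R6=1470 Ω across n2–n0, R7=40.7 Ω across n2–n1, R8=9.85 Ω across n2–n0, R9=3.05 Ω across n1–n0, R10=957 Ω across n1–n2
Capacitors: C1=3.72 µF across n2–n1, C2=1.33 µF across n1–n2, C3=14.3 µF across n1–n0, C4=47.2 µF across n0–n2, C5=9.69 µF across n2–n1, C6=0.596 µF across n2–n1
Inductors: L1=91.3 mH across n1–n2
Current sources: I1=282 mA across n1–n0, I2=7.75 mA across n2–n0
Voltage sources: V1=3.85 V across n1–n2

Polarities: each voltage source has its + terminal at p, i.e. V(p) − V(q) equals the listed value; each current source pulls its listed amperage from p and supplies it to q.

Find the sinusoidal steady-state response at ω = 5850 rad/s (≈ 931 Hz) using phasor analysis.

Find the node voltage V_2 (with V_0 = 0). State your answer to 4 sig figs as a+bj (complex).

MNA unknowns: 2 node voltages V₁..V_2 plus 1 source current (V1)
R1: Y=0.02688+0.000j on G[1,0]
C1: Y=0.000+0.02176j on G[2,1]
L1: Y=0.000-0.001872j on G[1,2]
I1: z[1]−=0.282, z[0]+=0.282
C2: Y=0.000+0.007781j on G[1,2]
C3: Y=0.000+0.08366j on G[1,0]
R2: Y=0.005650+0.000j on G[0,1]
R3: Y=0.2151+0.000j on G[1,0]
R4: Y=0.3937+0.000j on G[1,0]
R5: Y=0.002398+0.000j on G[1,2]
C4: Y=0.000+0.2761j on G[0,2]
I2: z[2]−=0.00775, z[0]+=0.00775
R6: Y=0.0006803+0.000j on G[2,0]
C5: Y=0.000+0.05669j on G[2,1]
R7: Y=0.02457+0.000j on G[2,1]
R8: Y=0.1015+0.000j on G[2,0]
R9: Y=0.3279+0.000j on G[1,0]
R10: Y=0.001045+0.000j on G[1,2]
C6: Y=0.000+0.003487j on G[2,1]
V1: row V1−V2=3.85, i_V1 at 1,2
solve → V1=0.3865+0.8625j, V2=-3.464+0.8625j
aux → i_V1=-0.6922-1.206j

-3.464+0.8625j V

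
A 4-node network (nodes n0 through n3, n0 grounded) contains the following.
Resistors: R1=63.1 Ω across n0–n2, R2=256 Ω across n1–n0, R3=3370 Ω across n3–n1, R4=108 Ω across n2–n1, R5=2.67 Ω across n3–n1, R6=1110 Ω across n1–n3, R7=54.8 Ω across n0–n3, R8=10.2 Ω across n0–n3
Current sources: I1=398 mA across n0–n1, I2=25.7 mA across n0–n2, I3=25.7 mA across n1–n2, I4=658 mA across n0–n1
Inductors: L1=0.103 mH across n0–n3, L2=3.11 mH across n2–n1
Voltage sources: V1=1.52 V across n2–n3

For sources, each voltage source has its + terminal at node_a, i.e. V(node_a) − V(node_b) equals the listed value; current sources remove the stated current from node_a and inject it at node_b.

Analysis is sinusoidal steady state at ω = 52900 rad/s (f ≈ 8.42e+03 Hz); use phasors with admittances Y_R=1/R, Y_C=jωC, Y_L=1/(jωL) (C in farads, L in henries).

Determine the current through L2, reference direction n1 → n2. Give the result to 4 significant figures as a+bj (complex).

MNA unknowns: 3 node voltages V₁..V_3 plus 1 source current (V1)
R1: Y=0.01585+0.000j on G[0,2]
I1: z[0]−=0.398, z[1]+=0.398
R2: Y=0.003906+0.000j on G[1,0]
R3: Y=0.0002967+0.000j on G[3,1]
R4: Y=0.009259+0.000j on G[2,1]
R5: Y=0.3745+0.000j on G[3,1]
L1: Y=0.000-0.1835j on G[0,3]
R6: Y=0.0009009+0.000j on G[1,3]
I2: z[0]−=0.0257, z[2]+=0.0257
R7: Y=0.01825+0.000j on G[0,3]
R8: Y=0.09804+0.000j on G[0,3]
I3: z[1]−=0.0257, z[2]+=0.0257
I4: z[0]−=0.658, z[1]+=0.658
L2: Y=0.000-0.006078j on G[2,1]
V1: row V2−V3=1.52, i_V1 at 2,3
solve → V1=5.388+3.664j, V2=4.249+3.683j, V3=2.729+3.683j
aux → i_V1=-0.005521-0.06546j

-0.0001167-0.006919j A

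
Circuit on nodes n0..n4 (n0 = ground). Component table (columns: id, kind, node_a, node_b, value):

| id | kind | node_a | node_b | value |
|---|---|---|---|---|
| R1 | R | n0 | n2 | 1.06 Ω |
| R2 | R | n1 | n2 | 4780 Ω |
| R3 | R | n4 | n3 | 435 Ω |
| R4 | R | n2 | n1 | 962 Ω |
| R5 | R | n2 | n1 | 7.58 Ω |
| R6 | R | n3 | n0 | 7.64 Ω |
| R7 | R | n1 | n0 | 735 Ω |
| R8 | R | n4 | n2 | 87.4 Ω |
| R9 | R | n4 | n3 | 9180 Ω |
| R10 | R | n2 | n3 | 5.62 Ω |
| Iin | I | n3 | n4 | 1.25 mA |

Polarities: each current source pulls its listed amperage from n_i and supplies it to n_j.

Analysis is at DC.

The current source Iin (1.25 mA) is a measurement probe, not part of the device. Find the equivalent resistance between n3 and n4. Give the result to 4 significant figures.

Apply KCL at each of the 4 non-ground nodes and solve the resulting linear system.
Node n1: branches {R2, R4, R5, R7} → V_1 = 0.0004218
Node n2: branches {R1, R2, R4, R5, R8, R10} → V_2 = 0.0004261
Node n3: branches {R3, R6, R9, R10, Iin} → V_3 = -0.003076
Node n4: branches {R3, R8, R9, Iin} → V_4 = 0.09007

R_eq = 74.52 Ω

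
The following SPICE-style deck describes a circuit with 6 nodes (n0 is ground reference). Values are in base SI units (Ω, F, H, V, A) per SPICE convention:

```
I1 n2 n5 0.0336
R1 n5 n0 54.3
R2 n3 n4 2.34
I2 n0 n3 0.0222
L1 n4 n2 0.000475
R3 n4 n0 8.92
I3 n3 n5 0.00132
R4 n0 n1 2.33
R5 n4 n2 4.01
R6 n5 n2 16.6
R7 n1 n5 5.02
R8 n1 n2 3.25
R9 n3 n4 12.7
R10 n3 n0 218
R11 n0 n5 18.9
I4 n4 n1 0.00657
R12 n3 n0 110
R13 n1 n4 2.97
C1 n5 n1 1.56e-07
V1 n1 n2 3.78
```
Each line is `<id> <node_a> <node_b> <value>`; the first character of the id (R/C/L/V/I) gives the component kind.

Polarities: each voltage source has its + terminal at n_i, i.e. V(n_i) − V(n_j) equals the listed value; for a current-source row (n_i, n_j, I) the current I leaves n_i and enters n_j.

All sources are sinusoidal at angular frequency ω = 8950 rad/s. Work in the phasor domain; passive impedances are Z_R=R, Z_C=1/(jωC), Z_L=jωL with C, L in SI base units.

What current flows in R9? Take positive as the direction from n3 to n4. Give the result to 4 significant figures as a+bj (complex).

MNA unknowns: 5 node voltages V₁..V_5 plus 1 source current (V1)
I1: z[2]−=0.0336, z[5]+=0.0336
R1: Y=0.01842+0.000j on G[5,0]
R2: Y=0.4274+0.000j on G[3,4]
I2: z[0]−=0.0222, z[3]+=0.0222
L1: Y=0.000-0.2352j on G[4,2]
R3: Y=0.1121+0.000j on G[4,0]
I3: z[3]−=0.00132, z[5]+=0.00132
R4: Y=0.4292+0.000j on G[0,1]
R5: Y=0.2494+0.000j on G[4,2]
R6: Y=0.06024+0.000j on G[5,2]
R7: Y=0.1992+0.000j on G[1,5]
R8: Y=0.3077+0.000j on G[1,2]
R9: Y=0.07874+0.000j on G[3,4]
R10: Y=0.004587+0.000j on G[3,0]
R11: Y=0.05291+0.000j on G[0,5]
I4: z[4]−=0.00657, z[1]+=0.00657
R12: Y=0.009091+0.000j on G[3,0]
R13: Y=0.3367+0.000j on G[1,4]
C1: Y=0.000+0.001396j on G[5,1]
V1: row V1−V2=3.78, i_V1 at 1,2
solve → V1=0.4377-0.1521j, V2=-3.342-0.1521j, V3=-1.118+0.5711j, V4=-1.189+0.5866j, V5=-0.2394-0.1164j
aux → i_V1=-2.027+0.3201j

0.005627-0.001215j A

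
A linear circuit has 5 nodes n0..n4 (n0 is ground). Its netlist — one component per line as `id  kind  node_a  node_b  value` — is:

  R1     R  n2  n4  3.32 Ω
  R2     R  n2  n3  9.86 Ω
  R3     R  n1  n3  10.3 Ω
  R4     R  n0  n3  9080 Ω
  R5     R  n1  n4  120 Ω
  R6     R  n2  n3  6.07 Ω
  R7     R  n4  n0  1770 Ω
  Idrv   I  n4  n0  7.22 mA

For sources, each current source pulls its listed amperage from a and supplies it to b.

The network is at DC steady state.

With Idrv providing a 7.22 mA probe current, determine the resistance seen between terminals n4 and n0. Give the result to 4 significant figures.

Apply KCL at each of the 4 non-ground nodes and solve the resulting linear system.
Node n1: branches {R3, R5} → V_1 = -10.69
Node n2: branches {R1, R2, R6} → V_2 = -10.69
Node n3: branches {R2, R3, R4, R6} → V_3 = -10.69
Node n4: branches {R1, R5, R7, Idrv} → V_4 = -10.70

R_eq = 1481. Ω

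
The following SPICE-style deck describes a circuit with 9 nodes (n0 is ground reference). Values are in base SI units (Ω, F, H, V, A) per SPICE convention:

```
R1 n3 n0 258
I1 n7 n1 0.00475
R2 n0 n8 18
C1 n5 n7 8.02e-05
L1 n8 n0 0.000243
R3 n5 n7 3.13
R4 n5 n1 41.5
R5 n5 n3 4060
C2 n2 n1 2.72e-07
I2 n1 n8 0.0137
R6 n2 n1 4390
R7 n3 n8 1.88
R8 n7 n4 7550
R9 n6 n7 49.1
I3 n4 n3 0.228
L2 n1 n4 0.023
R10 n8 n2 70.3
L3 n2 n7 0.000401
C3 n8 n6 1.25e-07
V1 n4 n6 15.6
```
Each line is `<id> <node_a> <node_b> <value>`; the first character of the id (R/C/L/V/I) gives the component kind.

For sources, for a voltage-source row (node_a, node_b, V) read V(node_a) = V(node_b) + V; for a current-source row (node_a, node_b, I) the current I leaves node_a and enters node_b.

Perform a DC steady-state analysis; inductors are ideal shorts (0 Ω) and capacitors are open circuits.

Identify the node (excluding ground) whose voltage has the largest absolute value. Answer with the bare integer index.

6

Element admittances at DC:
  Y(R1) = 0.003876 S between n3,n0
  I1: injects 0.00475 A into n1 (from n7)
  Y(R2) = 0.05556 S between n0,n8
  Y(C1) = 0.000 S between n5,n7
  L1: short n8↔n0 (DC inductor)
  Y(R3) = 0.3195 S between n5,n7
  Y(R4) = 0.02410 S between n5,n1
  Y(R5) = 0.0002463 S between n5,n3
  Y(C2) = 0.000 S between n2,n1
  I2: injects 0.0137 A into n8 (from n1)
  Y(R6) = 0.0002278 S between n2,n1
  Y(R7) = 0.5319 S between n3,n8
  Y(R8) = 0.0001325 S between n7,n4
  Y(R9) = 0.02037 S between n6,n7
  I3: injects 0.228 A into n3 (from n4)
  L2: short n1↔n4 (DC inductor)
  Y(R10) = 0.01422 S between n8,n2
  L3: short n2↔n7 (DC inductor)
  Y(C3) = 0.000 S between n8,n6
  V1: constraint V(n4)−V(n6) = 15.6
Assemble and solve the 12×12 MNA system:
  V(n1)=-14.82  V(n2)=-16.70  V(n3)=0.4177  V(n4)=-14.82  V(n5)=-16.55  V(n6)=-30.42  V(n7)=-16.70  V(n8)=0.000
  i(L1)=-0.001619  i(L2)=-0.05119  i(L3)=0.2379  i(V1)=-0.2794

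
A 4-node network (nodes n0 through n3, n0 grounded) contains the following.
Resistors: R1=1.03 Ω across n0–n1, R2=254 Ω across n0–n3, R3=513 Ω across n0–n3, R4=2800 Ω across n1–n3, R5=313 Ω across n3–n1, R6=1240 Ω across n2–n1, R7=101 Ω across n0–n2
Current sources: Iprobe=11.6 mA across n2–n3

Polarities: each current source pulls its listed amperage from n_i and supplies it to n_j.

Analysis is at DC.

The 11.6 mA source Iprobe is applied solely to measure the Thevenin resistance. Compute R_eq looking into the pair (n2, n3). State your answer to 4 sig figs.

Element admittances at DC:
  Y(R1) = 0.9709 S between n0,n1
  Y(R2) = 0.003937 S between n0,n3
  Y(R3) = 0.001949 S between n0,n3
  Y(R4) = 0.0003571 S between n1,n3
  Y(R5) = 0.003195 S between n3,n1
  Y(R6) = 0.0008065 S between n2,n1
  Y(R7) = 0.009901 S between n0,n2
  Iprobe: injects 0.0116 A into n3 (from n2)
Assemble and solve the 3×3 MNA system:
  V(n1)=0.003586  V(n2)=-1.083  V(n3)=1.230

R_eq = 199.4 Ω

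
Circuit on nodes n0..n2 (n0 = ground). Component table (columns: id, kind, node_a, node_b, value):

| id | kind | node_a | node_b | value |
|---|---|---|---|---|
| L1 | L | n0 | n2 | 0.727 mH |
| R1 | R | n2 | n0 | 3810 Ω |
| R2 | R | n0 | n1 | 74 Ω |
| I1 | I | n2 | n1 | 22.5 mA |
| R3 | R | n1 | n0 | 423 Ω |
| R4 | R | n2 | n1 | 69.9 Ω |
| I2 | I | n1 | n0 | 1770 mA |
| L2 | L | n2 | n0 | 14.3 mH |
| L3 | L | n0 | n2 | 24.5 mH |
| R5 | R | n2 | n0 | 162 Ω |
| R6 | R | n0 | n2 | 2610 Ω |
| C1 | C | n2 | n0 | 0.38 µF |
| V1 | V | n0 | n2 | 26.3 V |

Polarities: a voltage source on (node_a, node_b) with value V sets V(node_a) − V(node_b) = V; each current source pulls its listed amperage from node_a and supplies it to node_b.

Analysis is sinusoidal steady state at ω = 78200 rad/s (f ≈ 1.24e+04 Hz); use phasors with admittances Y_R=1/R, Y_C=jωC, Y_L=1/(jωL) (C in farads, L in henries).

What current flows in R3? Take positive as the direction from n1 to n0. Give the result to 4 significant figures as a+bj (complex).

Apply KCL at each of the 2 non-ground nodes and solve the resulting linear system.
Node n1: branches {R2, I1, R3, R4, I2} → V_1 = -70.36+0.000j
Node n2: branches {L1, R1, I1, R4, L2, L3, R5, R6, C1, V1} → V_2 = -26.30+0.000j
Source currents: i(V1)=0.4735-0.2817j

-0.1663+0.000j A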